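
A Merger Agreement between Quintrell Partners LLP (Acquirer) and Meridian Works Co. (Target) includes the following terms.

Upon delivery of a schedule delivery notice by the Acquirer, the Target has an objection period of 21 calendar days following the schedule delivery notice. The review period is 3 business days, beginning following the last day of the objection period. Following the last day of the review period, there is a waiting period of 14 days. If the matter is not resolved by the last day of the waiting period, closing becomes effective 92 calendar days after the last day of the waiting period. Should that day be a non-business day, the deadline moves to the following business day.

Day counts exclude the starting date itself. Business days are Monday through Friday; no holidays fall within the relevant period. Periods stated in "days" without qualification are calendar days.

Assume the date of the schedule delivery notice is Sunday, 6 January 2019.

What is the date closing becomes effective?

16 May 2019

The last day of the objection period: 6 January 2019 + 21 days = 27 January 2019.
From Sunday, 27 January 2019, 3 business days (Jan 28, Jan 29, Jan 30, skipping weekends) brings us to Wednesday, 30 January 2019, which is the last day of the review period.
The last day of the waiting period: 30 January 2019 + 14 days = 13 February 2019.
The date closing becomes effective: 92 calendar days after 13 February 2019 is 16 May 2019. 16 May 2019 is a Thursday, so no roll-forward applies.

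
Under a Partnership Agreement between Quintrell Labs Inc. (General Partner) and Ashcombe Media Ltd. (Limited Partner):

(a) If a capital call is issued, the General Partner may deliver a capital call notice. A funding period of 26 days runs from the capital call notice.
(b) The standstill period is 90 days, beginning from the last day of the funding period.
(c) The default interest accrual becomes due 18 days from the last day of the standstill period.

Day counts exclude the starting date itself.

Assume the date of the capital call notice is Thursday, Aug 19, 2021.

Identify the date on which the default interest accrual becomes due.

Dec 31, 2021

The last day of the funding period: Aug 19, 2021 + 26 days = Sep 14, 2021.
The last day of the standstill period: 90 calendar days after Sep 14, 2021 is Dec 13, 2021.
The date on which the default interest accrual becomes due: 18 calendar days after Dec 13, 2021 is Dec 31, 2021.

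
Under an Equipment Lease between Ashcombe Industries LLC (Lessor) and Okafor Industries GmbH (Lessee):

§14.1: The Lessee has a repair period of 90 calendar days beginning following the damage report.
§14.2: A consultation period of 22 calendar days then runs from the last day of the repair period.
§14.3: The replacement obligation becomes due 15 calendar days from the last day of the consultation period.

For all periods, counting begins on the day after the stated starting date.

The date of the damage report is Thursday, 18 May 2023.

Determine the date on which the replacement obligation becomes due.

22 September 2023

The last day of the repair period: 90 calendar days after 18 May 2023 is 16 August 2023.
The last day of the consultation period: 22 calendar days after 16 August 2023 is 7 September 2023.
The date on which the replacement obligation becomes due: 15 calendar days after 7 September 2023 is 22 September 2023.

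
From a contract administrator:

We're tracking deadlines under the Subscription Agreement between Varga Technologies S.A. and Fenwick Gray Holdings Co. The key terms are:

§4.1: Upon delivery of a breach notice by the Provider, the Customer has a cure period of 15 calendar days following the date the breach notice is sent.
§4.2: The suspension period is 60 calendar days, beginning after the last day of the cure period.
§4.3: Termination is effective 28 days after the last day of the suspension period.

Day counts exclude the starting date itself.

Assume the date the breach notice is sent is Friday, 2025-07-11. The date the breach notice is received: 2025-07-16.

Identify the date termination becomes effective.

2025-10-22

Adding 15 calendar days to 2025-07-11 gives 2025-07-26, which is the last day of the cure period.
Adding 60 calendar days to 2025-07-26 gives 2025-09-24, which is the last day of the suspension period.
The date termination becomes effective: 28 calendar days after 2025-09-24 is 2025-10-22.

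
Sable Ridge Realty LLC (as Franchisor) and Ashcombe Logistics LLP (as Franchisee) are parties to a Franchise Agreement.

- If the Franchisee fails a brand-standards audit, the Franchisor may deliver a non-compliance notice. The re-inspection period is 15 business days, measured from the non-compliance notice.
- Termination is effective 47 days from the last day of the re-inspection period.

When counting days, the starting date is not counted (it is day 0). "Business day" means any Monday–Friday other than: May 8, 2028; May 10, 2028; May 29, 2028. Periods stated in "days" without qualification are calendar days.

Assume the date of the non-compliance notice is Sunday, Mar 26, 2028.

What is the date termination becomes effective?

May 31, 2028

The last day of the re-inspection period: 15 business days after Sunday, Mar 26, 2028, skipping weekends — Mar 27, Mar 28, Mar 29, Mar 30, …, Apr 12, Apr 13, Apr 14 — lands on Friday, Apr 14, 2028.
The date termination becomes effective: 47 calendar days after Apr 14, 2028 is May 31, 2028.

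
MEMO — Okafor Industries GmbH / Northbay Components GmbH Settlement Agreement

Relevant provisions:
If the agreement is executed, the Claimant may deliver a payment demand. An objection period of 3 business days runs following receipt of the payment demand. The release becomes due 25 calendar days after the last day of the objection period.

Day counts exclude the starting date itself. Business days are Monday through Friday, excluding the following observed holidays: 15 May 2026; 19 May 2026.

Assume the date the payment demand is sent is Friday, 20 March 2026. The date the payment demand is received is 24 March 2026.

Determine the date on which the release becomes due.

The last day of the objection period: counting 3 business days from Tuesday, 24 March 2026 (Mar 25, Mar 26, Mar 27, skipping weekends) reaches Friday, 27 March 2026.
The date on which the release becomes due: 27 March 2026 + 25 days = 21 April 2026.

21 April 2026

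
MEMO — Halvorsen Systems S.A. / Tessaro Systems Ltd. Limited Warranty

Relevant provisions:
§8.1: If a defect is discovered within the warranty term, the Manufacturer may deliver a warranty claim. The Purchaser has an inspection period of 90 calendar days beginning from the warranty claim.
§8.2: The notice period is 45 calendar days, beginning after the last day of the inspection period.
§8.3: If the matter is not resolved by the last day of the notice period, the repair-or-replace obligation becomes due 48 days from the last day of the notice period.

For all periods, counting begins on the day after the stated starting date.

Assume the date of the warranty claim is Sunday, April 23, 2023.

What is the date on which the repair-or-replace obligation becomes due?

October 23, 2023

Adding 90 calendar days to April 23, 2023 gives July 22, 2023, which is the last day of the inspection period.
Adding 45 calendar days to July 22, 2023 gives September 5, 2023, which is the last day of the notice period.
The date on which the repair-or-replace obligation becomes due: 48 calendar days after September 5, 2023 is October 23, 2023.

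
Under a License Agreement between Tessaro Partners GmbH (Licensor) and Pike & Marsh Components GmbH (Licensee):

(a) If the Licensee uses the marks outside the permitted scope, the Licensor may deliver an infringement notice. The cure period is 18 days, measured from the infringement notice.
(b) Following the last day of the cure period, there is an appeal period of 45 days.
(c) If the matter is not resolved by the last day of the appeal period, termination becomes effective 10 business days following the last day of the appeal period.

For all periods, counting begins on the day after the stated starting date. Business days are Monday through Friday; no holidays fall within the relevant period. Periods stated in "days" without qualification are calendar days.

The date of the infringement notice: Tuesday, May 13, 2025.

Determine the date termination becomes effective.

July 29, 2025

Adding 18 calendar days to May 13, 2025 gives May 31, 2025, which is the last day of the cure period.
Adding 45 calendar days to May 31, 2025 gives July 15, 2025, which is the last day of the appeal period.
The date termination becomes effective: counting 10 business days from Tuesday, July 15, 2025 (Jul 16, Jul 17, Jul 18, Jul 21, Jul 22, Jul 23, Jul 24, Jul 25, Jul 28, Jul 29, skipping weekends) reaches Tuesday, July 29, 2025.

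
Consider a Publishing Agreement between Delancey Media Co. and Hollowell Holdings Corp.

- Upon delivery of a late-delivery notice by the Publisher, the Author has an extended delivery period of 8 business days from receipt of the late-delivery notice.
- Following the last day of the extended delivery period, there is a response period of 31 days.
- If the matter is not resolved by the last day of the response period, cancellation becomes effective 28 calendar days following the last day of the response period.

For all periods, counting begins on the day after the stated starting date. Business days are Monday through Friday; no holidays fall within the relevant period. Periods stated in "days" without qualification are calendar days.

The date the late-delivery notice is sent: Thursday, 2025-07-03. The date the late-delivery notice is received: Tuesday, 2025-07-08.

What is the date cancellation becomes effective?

2025-09-15

From Tuesday, 2025-07-08, 8 business days (Jul 9, Jul 10, Jul 11, Jul 14, Jul 15, Jul 16, Jul 17, Jul 18, skipping weekends) brings us to Friday, 2025-07-18, which is the last day of the extended delivery period.
Adding 31 calendar days to 2025-07-18 gives 2025-08-18, which is the last day of the response period.
The date cancellation becomes effective: 28 calendar days after 2025-08-18 is 2025-09-15.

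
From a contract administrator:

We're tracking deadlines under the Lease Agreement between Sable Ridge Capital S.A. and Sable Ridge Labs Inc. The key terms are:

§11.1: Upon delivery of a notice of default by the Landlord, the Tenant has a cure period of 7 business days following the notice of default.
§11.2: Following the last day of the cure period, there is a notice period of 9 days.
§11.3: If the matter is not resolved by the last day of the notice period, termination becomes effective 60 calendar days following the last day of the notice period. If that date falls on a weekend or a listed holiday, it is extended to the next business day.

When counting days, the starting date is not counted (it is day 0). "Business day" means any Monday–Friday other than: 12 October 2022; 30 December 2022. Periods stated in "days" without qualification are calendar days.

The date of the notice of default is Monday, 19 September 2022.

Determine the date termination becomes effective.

6 December 2022

The last day of the cure period: counting 7 business days from Monday, 19 September 2022 (Sep 20, Sep 21, Sep 22, Sep 23, Sep 26, Sep 27, Sep 28, skipping weekends) reaches Wednesday, 28 September 2022.
The last day of the notice period: 9 calendar days after 28 September 2022 is 7 October 2022.
The date termination becomes effective: 7 October 2022 + 60 days = 6 December 2022. 6 December 2022 is a Tuesday and is not a listed holiday, so no roll-forward applies.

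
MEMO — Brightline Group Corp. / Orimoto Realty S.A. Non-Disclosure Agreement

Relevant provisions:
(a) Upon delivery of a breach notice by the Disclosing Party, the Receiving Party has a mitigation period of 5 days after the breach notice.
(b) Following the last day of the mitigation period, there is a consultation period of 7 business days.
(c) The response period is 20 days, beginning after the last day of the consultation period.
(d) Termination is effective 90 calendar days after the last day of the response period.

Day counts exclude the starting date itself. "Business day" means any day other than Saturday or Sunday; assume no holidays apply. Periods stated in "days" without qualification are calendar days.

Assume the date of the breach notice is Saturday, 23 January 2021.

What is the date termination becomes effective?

29 May 2021

The last day of the mitigation period: 5 calendar days after 23 January 2021 is 28 January 2021.
The last day of the consultation period: counting 7 business days from Thursday, 28 January 2021 (Jan 29, Feb 1, Feb 2, Feb 3, Feb 4, Feb 5, Feb 8, skipping weekends) reaches Monday, 8 February 2021.
The last day of the response period: 20 calendar days after 8 February 2021 is 28 February 2021.
The date termination becomes effective: 28 February 2021 + 90 days = 29 May 2021.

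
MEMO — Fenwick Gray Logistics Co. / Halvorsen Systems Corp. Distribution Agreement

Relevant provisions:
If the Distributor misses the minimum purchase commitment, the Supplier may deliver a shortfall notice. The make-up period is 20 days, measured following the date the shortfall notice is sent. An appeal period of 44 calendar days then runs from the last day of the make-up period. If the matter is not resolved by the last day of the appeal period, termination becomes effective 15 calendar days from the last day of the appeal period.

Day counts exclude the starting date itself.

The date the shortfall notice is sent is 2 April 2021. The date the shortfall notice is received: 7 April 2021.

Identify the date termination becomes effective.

Adding 20 calendar days to 2 April 2021 gives 22 April 2021, which is the last day of the make-up period.
The last day of the appeal period: 22 April 2021 + 44 days = 5 June 2021.
The date termination becomes effective: 5 June 2021 + 15 days = 20 June 2021.

20 June 2021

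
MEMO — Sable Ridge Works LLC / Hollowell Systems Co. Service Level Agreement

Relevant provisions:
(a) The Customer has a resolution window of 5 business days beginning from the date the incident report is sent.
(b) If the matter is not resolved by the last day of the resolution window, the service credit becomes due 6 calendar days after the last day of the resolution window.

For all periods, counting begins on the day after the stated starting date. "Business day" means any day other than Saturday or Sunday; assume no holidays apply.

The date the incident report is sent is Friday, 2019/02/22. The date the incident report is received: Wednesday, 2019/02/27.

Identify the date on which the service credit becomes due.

From Friday, 2019/02/22, 5 business days (Feb 25, Feb 26, Feb 27, Feb 28, Mar 1, skipping weekends) brings us to Friday, 2019/03/01, which is the last day of the resolution window.
The date on which the service credit becomes due: 2019/03/01 + 6 days = 2019/03/07.

2019/03/07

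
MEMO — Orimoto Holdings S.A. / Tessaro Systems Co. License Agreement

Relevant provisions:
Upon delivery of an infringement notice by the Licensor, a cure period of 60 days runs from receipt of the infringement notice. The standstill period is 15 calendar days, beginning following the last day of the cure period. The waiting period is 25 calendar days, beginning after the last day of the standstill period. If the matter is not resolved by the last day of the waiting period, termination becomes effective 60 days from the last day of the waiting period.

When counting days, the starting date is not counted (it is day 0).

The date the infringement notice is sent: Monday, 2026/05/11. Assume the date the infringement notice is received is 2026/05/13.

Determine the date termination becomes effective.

The last day of the cure period: 60 calendar days after 2026/05/13 is 2026/07/12.
The last day of the standstill period: 15 calendar days after 2026/07/12 is 2026/07/27.
The last day of the waiting period: 2026/07/27 + 25 days = 2026/08/21.
The date termination becomes effective: 60 calendar days after 2026/08/21 is 2026/10/20.

2026/10/20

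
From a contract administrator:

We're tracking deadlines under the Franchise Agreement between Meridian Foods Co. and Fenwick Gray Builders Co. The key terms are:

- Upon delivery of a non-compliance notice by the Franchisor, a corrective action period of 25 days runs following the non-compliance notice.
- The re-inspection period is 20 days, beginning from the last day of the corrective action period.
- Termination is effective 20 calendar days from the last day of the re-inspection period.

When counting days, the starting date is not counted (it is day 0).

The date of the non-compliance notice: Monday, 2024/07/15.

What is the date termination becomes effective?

2024/09/18

The last day of the corrective action period: 25 calendar days after 2024/07/15 is 2024/08/09.
The last day of the re-inspection period: 20 calendar days after 2024/08/09 is 2024/08/29.
The date termination becomes effective: 2024/08/29 + 20 days = 2024/09/18.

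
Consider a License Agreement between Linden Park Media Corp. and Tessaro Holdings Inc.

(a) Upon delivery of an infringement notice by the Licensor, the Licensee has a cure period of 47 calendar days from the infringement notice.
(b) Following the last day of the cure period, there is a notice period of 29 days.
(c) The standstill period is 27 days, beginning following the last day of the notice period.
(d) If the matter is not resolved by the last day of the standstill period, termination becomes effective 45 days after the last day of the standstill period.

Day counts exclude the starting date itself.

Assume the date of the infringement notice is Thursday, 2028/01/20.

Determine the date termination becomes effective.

2028/06/16

The last day of the cure period: 2028/01/20 + 47 days = 2028/03/07.
The last day of the notice period: 29 calendar days after 2028/03/07 is 2028/04/05.
The last day of the standstill period: 2028/04/05 + 27 days = 2028/05/02.
The date termination becomes effective: 2028/05/02 + 45 days = 2028/06/16.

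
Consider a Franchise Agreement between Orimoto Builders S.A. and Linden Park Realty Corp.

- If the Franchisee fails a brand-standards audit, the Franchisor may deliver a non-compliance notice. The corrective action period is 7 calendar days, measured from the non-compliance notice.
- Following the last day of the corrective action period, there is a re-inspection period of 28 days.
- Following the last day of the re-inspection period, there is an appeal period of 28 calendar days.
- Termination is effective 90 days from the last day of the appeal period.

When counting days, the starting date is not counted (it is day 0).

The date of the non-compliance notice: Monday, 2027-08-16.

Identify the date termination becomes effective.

The last day of the corrective action period: 7 calendar days after 2027-08-16 is 2027-08-23.
The last day of the re-inspection period: 2027-08-23 + 28 days = 2027-09-20.
The last day of the appeal period: 2027-09-20 + 28 days = 2027-10-18.
The date termination becomes effective: 2027-10-18 + 90 days = 2028-01-16.

2028-01-16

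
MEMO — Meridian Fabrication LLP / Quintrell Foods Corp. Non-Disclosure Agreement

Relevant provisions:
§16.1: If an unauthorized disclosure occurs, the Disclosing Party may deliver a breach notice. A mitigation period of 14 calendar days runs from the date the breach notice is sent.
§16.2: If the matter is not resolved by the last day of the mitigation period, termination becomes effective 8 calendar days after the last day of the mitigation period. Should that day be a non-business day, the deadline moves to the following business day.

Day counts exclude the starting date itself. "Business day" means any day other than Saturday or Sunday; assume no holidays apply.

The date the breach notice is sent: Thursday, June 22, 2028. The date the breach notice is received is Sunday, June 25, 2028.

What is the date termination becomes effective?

July 14, 2028

The last day of the mitigation period: 14 calendar days after June 22, 2028 is July 6, 2028.
The date termination becomes effective: July 6, 2028 + 8 days = July 14, 2028. July 14, 2028 is a Friday, so no roll-forward applies.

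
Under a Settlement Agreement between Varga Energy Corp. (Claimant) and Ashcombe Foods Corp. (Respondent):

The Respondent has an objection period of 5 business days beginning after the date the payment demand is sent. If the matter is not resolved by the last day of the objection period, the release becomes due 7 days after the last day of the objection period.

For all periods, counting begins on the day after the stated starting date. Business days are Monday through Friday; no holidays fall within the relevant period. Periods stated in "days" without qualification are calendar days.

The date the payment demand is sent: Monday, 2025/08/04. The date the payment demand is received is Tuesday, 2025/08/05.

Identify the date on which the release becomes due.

2025/08/18

The last day of the objection period: 5 business days after Monday, 2025/08/04, skipping weekends — Aug 5, Aug 6, Aug 7, Aug 8, Aug 11 — lands on Monday, 2025/08/11.
The date on which the release becomes due: 2025/08/11 + 7 days = 2025/08/18.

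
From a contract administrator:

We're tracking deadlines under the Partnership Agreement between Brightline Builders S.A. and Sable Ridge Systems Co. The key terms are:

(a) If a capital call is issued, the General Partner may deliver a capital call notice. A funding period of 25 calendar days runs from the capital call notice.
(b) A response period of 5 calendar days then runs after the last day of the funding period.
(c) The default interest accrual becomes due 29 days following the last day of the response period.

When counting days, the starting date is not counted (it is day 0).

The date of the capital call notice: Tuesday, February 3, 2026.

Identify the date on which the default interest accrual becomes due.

April 3, 2026

The last day of the funding period: 25 calendar days after February 3, 2026 is February 28, 2026.
The last day of the response period: 5 calendar days after February 28, 2026 is March 5, 2026.
Adding 29 calendar days to March 5, 2026 gives April 3, 2026, which is the date on which the default interest accrual becomes due.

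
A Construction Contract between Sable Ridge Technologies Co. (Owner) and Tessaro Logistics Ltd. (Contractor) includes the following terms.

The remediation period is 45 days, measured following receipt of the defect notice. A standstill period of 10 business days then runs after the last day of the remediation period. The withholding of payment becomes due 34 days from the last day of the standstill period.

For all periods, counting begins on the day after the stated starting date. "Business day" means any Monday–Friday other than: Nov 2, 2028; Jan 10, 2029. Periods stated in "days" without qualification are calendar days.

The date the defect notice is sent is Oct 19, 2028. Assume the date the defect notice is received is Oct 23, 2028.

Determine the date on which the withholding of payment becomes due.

Jan 24, 2029

Adding 45 calendar days to Oct 23, 2028 gives Dec 7, 2028, which is the last day of the remediation period.
The last day of the standstill period: counting 10 business days from Thursday, Dec 7, 2028 (Dec 8, Dec 11, Dec 12, Dec 13, Dec 14, Dec 15, Dec 18, Dec 19, Dec 20, Dec 21, skipping weekends) reaches Thursday, Dec 21, 2028.
The date on which the withholding of payment becomes due: Dec 21, 2028 + 34 days = Jan 24, 2029.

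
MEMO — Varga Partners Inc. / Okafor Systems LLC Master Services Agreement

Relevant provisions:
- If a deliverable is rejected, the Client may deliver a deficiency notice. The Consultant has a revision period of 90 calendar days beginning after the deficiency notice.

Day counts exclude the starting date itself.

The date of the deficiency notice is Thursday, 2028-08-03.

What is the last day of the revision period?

The last day of the revision period: 2028-08-03 + 90 days = 2028-11-01.

2028-11-01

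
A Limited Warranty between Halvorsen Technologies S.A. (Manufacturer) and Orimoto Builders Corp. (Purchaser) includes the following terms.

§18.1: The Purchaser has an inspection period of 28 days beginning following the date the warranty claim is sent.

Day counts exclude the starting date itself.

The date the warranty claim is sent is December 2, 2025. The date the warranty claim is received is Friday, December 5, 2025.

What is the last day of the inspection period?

December 30, 2025

Adding 28 calendar days to December 2, 2025 gives December 30, 2025, which is the last day of the inspection period.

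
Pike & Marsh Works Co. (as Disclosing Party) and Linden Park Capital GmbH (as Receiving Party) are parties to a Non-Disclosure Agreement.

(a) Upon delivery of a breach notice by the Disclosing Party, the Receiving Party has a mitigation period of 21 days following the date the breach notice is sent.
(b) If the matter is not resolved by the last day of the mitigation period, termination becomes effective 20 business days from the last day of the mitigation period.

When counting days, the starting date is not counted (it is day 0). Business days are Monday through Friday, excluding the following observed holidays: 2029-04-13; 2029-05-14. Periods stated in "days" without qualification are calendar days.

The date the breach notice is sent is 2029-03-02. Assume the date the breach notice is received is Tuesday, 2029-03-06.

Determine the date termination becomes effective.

2029-04-23

The last day of the mitigation period: 2029-03-02 + 21 days = 2029-03-23.
The date termination becomes effective: 20 business days after Friday, 2029-03-23, skipping weekends and the listed holiday on Apr 13 — Mar 26, Mar 27, Mar 28, Mar 29, …, Apr 19, Apr 20, Apr 23 — lands on Monday, 2029-04-23.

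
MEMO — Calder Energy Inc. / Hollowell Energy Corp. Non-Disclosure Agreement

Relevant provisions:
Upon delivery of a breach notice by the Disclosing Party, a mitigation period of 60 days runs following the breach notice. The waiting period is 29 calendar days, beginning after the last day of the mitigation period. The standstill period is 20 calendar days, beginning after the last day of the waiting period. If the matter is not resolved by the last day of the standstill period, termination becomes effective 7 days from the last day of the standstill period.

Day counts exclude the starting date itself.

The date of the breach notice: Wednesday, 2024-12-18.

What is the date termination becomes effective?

Adding 60 calendar days to 2024-12-18 gives 2025-02-16, which is the last day of the mitigation period.
The last day of the waiting period: 29 calendar days after 2025-02-16 is 2025-03-17.
Adding 20 calendar days to 2025-03-17 gives 2025-04-06, which is the last day of the standstill period.
Adding 7 calendar days to 2025-04-06 gives 2025-04-13, which is the date termination becomes effective.

2025-04-13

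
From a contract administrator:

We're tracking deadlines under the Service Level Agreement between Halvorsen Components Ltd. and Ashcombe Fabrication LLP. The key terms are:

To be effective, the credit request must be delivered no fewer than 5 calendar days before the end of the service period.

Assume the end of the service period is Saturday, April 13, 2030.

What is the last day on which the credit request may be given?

April 8, 2030

April 13, 2030 minus 5 days is April 8, 2030.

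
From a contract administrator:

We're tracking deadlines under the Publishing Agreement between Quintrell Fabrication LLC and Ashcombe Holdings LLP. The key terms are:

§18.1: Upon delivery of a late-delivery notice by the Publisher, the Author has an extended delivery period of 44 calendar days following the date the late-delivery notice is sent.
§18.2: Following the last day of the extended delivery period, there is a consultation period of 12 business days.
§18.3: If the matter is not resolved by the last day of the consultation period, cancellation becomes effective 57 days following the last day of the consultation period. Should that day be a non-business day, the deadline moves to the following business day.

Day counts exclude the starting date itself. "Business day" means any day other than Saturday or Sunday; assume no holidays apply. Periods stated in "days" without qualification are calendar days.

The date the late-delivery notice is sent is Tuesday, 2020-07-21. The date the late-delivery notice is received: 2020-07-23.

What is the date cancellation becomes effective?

The last day of the extended delivery period: 2020-07-21 + 44 days = 2020-09-03.
From Thursday, 2020-09-03, 12 business days (Sep 4, Sep 7, Sep 8, Sep 9, …, Sep 17, Sep 18, Sep 21, skipping weekends) brings us to Monday, 2020-09-21, which is the last day of the consultation period.
The date cancellation becomes effective: 57 calendar days after 2020-09-21 is 2020-11-17. 2020-11-17 is a Tuesday, so no roll-forward applies.

2020-11-17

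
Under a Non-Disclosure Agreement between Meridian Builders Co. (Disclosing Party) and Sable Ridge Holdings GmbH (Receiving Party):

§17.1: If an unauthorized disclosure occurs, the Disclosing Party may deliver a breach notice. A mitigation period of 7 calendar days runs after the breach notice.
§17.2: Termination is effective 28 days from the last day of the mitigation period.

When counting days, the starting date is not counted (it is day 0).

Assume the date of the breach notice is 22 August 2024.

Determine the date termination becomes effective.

The last day of the mitigation period: 22 August 2024 + 7 days = 29 August 2024.
The date termination becomes effective: 28 calendar days after 29 August 2024 is 26 September 2024.

26 September 2024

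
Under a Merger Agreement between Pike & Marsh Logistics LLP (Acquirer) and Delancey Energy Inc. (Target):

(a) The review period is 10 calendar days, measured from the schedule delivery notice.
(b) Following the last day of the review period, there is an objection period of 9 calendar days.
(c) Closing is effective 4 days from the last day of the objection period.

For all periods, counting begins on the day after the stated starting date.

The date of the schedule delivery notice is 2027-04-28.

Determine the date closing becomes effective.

Adding 10 calendar days to 2027-04-28 gives 2027-05-08, which is the last day of the review period.
The last day of the objection period: 9 calendar days after 2027-05-08 is 2027-05-17.
The date closing becomes effective: 4 calendar days after 2027-05-17 is 2027-05-21.

2027-05-21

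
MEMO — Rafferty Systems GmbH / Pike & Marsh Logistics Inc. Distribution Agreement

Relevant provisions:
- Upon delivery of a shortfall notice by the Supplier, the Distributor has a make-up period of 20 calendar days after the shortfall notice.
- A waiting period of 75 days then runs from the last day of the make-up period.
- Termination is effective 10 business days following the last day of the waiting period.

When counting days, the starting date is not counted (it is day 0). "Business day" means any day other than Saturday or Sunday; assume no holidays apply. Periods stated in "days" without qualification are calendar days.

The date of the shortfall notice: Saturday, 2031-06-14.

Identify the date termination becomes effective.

The last day of the make-up period: 20 calendar days after 2031-06-14 is 2031-07-04.
The last day of the waiting period: 75 calendar days after 2031-07-04 is 2031-09-17.
The date termination becomes effective: 10 business days after Wednesday, 2031-09-17, skipping weekends — Sep 18, Sep 19, Sep 22, Sep 23, Sep 24, Sep 25, Sep 26, Sep 29, Sep 30, Oct 1 — lands on Wednesday, 2031-10-01.

2031-10-01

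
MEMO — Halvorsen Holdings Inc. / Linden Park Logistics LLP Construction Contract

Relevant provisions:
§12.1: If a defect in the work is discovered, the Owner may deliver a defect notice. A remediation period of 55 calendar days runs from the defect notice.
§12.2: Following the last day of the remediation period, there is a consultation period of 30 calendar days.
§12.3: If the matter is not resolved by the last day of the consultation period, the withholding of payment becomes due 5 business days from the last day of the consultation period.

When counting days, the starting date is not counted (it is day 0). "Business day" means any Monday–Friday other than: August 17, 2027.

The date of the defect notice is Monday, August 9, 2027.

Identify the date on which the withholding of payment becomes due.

The last day of the remediation period: August 9, 2027 + 55 days = October 3, 2027.
The last day of the consultation period: October 3, 2027 + 30 days = November 2, 2027.
The date on which the withholding of payment becomes due: counting 5 business days from Tuesday, November 2, 2027 (Nov 3, Nov 4, Nov 5, Nov 8, Nov 9, skipping weekends) reaches Tuesday, November 9, 2027.

November 9, 2027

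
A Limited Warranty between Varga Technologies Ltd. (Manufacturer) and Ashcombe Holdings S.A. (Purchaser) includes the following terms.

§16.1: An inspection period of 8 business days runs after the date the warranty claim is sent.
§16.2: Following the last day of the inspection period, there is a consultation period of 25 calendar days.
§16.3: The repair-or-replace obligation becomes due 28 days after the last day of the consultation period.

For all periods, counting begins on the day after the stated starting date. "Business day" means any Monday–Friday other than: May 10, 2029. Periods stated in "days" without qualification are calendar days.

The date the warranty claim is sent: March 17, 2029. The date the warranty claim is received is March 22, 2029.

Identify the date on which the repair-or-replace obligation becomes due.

The last day of the inspection period: counting 8 business days from Saturday, March 17, 2029 (Mar 19, Mar 20, Mar 21, Mar 22, Mar 23, Mar 26, Mar 27, Mar 28, skipping weekends) reaches Wednesday, March 28, 2029.
The last day of the consultation period: 25 calendar days after March 28, 2029 is April 22, 2029.
The date on which the repair-or-replace obligation becomes due: April 22, 2029 + 28 days = May 20, 2029.

May 20, 2029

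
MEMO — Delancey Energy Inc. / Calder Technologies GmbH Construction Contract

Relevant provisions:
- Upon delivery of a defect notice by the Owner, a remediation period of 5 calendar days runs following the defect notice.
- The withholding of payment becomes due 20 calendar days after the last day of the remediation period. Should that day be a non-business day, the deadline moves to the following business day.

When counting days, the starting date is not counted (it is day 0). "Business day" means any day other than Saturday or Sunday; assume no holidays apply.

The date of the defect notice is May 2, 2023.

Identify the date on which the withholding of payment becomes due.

The last day of the remediation period: May 2, 2023 + 5 days = May 7, 2023.
Adding 20 calendar days to May 7, 2023 gives May 27, 2023, which is the date on which the withholding of payment becomes due. That falls on a Saturday, so it rolls to the next business day, Monday, May 29, 2023.

May 29, 2023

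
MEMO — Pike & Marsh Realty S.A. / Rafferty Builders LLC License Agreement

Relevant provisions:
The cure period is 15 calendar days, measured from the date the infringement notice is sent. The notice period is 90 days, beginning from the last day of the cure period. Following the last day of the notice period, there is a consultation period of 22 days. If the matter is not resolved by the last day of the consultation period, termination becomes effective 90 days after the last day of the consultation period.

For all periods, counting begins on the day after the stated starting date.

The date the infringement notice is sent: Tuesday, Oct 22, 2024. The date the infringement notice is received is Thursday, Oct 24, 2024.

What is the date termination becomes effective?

May 27, 2025

The last day of the cure period: 15 calendar days after Oct 22, 2024 is Nov 6, 2024.
The last day of the notice period: 90 calendar days after Nov 6, 2024 is Feb 4, 2025.
Adding 22 calendar days to Feb 4, 2025 gives Feb 26, 2025, which is the last day of the consultation period.
The date termination becomes effective: 90 calendar days after Feb 26, 2025 is May 27, 2025.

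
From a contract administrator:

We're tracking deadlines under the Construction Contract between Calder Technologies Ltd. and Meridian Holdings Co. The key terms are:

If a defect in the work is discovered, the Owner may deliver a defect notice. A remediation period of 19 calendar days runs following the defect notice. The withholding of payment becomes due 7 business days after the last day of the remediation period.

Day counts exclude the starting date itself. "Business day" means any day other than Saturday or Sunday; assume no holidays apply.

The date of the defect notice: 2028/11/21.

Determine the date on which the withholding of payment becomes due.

The last day of the remediation period: 19 calendar days after 2028/11/21 is 2028/12/10.
The date on which the withholding of payment becomes due: 7 business days after Sunday, 2028/12/10, skipping weekends — Dec 11, Dec 12, Dec 13, Dec 14, Dec 15, Dec 18, Dec 19 — lands on Tuesday, 2028/12/19.

2028/12/19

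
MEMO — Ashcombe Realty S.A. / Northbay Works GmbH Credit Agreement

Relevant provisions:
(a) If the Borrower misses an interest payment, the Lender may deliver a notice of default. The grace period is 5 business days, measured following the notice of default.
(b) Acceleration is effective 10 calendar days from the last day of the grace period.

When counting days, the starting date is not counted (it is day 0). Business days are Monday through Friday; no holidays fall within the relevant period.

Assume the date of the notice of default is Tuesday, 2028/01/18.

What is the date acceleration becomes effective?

From Tuesday, 2028/01/18, 5 business days (Jan 19, Jan 20, Jan 21, Jan 24, Jan 25, skipping weekends) brings us to Tuesday, 2028/01/25, which is the last day of the grace period.
The date acceleration becomes effective: 10 calendar days after 2028/01/25 is 2028/02/04.

2028/02/04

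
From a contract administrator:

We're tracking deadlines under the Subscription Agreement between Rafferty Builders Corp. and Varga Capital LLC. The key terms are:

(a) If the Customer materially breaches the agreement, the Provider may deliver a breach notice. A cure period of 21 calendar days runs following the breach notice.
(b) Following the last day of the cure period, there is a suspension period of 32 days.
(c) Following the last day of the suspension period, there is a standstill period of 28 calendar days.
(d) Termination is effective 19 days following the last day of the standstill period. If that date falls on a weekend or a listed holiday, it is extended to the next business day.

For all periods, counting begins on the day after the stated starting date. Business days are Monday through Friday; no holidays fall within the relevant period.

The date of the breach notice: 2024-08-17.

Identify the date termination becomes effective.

2024-11-25

The last day of the cure period: 21 calendar days after 2024-08-17 is 2024-09-07.
The last day of the suspension period: 32 calendar days after 2024-09-07 is 2024-10-09.
The last day of the standstill period: 2024-10-09 + 28 days = 2024-11-06.
Adding 19 calendar days to 2024-11-06 gives 2024-11-25, which is the date termination becomes effective. 2024-11-25 is a Monday, so no roll-forward applies.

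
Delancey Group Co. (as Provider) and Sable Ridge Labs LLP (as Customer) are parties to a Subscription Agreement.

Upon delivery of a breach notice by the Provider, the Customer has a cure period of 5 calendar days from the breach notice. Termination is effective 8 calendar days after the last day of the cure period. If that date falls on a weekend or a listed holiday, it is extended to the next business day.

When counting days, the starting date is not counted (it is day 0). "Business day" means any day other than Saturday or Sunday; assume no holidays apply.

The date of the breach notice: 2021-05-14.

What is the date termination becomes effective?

The last day of the cure period: 5 calendar days after 2021-05-14 is 2021-05-19.
The date termination becomes effective: 8 calendar days after 2021-05-19 is 2021-05-27. 2021-05-27 is a Thursday, so no roll-forward applies.

2021-05-27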